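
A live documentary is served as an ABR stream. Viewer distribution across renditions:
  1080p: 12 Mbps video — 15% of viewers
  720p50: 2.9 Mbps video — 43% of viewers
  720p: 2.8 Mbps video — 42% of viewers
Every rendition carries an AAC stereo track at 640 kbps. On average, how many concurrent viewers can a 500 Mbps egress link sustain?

102

Audio: 640 kbps = 0.640 Mbps.
Average per-viewer bitrate: 0.15×12.640 + 0.43×3.540 + 0.42×3.440 = 4.863 Mbps.
500 Mbps = 500.0 Mbps; 500.0 / 4.863 = 102.82 → 102.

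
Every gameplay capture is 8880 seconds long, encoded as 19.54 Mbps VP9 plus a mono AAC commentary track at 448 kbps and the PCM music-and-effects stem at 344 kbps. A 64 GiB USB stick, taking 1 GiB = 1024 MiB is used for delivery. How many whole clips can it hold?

Audio total: 448 + 344 = 792 kbps = 0.792 Mbps.
Total bitrate: 20.332 Mbps.
Per item: 20.332 Mbps × 8880 s = 180,548 Mb = 22,569 MB.
Capacity: 64 GiB = 549,756 Mb; 3.04 items → 3 complete.

3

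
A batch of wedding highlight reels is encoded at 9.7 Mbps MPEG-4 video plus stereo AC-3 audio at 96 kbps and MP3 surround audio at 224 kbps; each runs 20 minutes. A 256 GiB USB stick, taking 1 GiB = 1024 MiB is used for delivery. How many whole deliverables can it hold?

182

20 min = 1200 s
Audio total: 96 + 224 = 320 kbps = 0.320 Mbps.
Total bitrate: 10.020 Mbps.
Per item: 10.020 Mbps × 1200 s = 12,024 Mb = 1,503 MB.
Capacity: 256 GiB = 2,199,023 Mb; 182.89 items → 182 complete.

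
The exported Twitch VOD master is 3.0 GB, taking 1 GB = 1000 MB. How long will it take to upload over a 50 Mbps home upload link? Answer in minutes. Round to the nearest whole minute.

8 minutes

File: 3.0 GB = 24000.0 Mb.
At 50 Mbps: 24000.0 / 50 = 480.0 s ≈ 8 minutes.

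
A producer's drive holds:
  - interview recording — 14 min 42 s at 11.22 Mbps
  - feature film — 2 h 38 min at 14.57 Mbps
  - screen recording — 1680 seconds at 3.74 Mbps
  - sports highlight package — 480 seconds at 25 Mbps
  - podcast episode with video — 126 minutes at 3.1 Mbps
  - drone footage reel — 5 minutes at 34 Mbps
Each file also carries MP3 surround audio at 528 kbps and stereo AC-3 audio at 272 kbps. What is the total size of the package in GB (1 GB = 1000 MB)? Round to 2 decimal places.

Audio total: 528 + 272 = 800 kbps = 0.800 Mbps.
interview recording: 12.020 Mbps × 882 s = 10601.6 Mb
feature film: 15.370 Mbps × 9480 s = 145707.6 Mb
screen recording: 4.540 Mbps × 1680 s = 7627.2 Mb
sports highlight package: 25.800 Mbps × 480 s = 12384.0 Mb
podcast episode with video: 3.900 Mbps × 7560 s = 29484.0 Mb
drone footage reel: 34.800 Mbps × 300 s = 10440.0 Mb
Total: 216244.4 Mb = 27030.6 MB.
= 27.03 GB.

27.03 GB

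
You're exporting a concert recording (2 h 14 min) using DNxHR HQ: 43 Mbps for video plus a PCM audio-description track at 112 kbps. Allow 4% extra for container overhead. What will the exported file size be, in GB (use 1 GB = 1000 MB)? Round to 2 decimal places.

2 h 14 min = 134 min = 8040 s
Audio: 112 kbps = 0.112 Mbps.
Total bitrate: 43 + 0.112 = 43.112 Mbps.
Stream data: 43.112 Mbps × 8040 s = 346620.5 Mb.
With 4% container overhead: ×1.04.
360,485 Mb ÷ 8 = 45,061 MB → 45.06 GB.

45.06 GB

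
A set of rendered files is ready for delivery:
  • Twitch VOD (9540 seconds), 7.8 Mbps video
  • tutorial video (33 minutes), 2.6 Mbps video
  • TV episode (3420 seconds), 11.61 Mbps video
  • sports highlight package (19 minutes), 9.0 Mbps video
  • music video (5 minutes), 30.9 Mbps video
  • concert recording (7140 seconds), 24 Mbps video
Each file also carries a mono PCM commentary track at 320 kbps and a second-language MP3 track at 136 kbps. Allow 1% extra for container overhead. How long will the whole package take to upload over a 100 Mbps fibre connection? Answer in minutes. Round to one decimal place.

54.0 minutes

Audio total: 320 + 136 = 456 kbps = 0.456 Mbps.
Twitch VOD: 8.256 Mbps × 9540 s × 1.01 = 79549.9 Mb
tutorial video: 3.056 Mbps × 1980 s × 1.01 = 6111.4 Mb
TV episode: 12.066 Mbps × 3420 s × 1.01 = 41678.4 Mb
sports highlight package: 9.456 Mbps × 1140 s × 1.01 = 10887.6 Mb
music video: 31.356 Mbps × 300 s × 1.01 = 9500.9 Mb
concert recording: 24.456 Mbps × 7140 s × 1.01 = 176362.0 Mb
Total: 324090.1 Mb = 40511.3 MB.
At 100 Mbps: 324090.1 / 100 = 3241 s ≈ 54 minutes.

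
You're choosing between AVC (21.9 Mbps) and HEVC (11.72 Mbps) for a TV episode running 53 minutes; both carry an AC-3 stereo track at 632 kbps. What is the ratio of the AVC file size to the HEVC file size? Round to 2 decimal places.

53 min = 3180 s
Audio: 632 kbps = 0.632 Mbps.
AVC: 22.532 Mbps × 3180 s = 71651.8 Mb = 8.341 GiB.
HEVC: 12.352 Mbps × 3180 s = 39279.4 Mb = 4.573 GiB.
Ratio: 8.341 / 4.573 = 1.824.

1.82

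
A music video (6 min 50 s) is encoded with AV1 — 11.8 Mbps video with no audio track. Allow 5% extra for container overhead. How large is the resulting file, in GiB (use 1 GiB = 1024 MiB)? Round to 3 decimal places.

0.591 GiB

6 min 50 s = 410 s
Total bitrate: 11.8 Mbps.
Stream data: 11.800 Mbps × 410 s = 4838.0 Mb.
With 5% container overhead: ×1.05.
5,080 Mb = 634,987,500 bytes ÷ 1,073,741,824 = 0.5914 GiB.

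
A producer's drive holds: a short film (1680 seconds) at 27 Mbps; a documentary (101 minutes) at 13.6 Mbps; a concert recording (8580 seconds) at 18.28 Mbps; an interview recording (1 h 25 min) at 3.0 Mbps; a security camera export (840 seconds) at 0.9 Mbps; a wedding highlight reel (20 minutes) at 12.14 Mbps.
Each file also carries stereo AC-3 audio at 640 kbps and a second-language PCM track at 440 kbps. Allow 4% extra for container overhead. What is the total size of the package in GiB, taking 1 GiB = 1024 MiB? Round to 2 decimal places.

41.23 GiB

Audio total: 640 + 440 = 1080 kbps = 1.080 Mbps.
short film: 28.080 Mbps × 1680 s × 1.04 = 49061.4 Mb
documentary: 14.680 Mbps × 6060 s × 1.04 = 92519.2 Mb
concert recording: 19.360 Mbps × 8580 s × 1.04 = 172753.2 Mb
interview recording: 4.080 Mbps × 5100 s × 1.04 = 21640.3 Mb
security camera export: 1.980 Mbps × 840 s × 1.04 = 1729.7 Mb
wedding highlight reel: 13.220 Mbps × 1200 s × 1.04 = 16498.6 Mb
Total: 354202.4 Mb = 44275.3 MB.
= 41.23 GiB.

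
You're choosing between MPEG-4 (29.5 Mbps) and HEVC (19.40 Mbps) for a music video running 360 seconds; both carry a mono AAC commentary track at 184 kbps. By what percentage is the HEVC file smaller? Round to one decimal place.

34.0%

Audio: 184 kbps = 0.184 Mbps.
MPEG-4: 29.684 Mbps × 360 s = 10686.2 Mb = 1.244 GiB.
HEVC: 19.584 Mbps × 360 s = 7050.2 Mb = 0.821 GiB.
Reduction: (1 − 0.821/1.244) × 100 = 34.03%.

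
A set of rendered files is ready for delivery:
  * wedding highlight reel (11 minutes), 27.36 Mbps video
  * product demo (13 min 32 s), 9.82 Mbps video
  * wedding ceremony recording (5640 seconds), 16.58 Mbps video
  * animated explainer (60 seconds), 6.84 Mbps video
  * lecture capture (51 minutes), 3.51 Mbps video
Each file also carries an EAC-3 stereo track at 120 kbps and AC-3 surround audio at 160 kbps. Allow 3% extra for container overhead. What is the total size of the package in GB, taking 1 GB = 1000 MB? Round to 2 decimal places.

Audio total: 120 + 160 = 280 kbps = 0.280 Mbps.
wedding highlight reel: 27.640 Mbps × 660 s × 1.03 = 18789.7 Mb
product demo: 10.100 Mbps × 812 s × 1.03 = 8447.2 Mb
wedding ceremony recording: 16.860 Mbps × 5640 s × 1.03 = 97943.1 Mb
animated explainer: 7.120 Mbps × 60 s × 1.03 = 440.0 Mb
lecture capture: 3.790 Mbps × 3060 s × 1.03 = 11945.3 Mb
Total: 137565.4 Mb = 17195.7 MB.
= 17.20 GB.

17.20 GB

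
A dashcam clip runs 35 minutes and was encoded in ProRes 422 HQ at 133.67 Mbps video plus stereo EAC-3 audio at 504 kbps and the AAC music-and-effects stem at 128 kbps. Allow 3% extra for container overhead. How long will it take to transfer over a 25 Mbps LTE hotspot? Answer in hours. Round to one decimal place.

35 min = 2100 s
Audio total: 504 + 128 = 632 kbps = 0.632 Mbps.
Total bitrate: 134.302 Mbps.
File: 134.302 Mbps × 2100 s = 282034.2 Mb.
With 3% container overhead: ×1.03. → 290495.2 Mb.
At 25 Mbps: 290495.2 / 25 = 11619.8 s ≈ 3.23 hours.

3.2 hours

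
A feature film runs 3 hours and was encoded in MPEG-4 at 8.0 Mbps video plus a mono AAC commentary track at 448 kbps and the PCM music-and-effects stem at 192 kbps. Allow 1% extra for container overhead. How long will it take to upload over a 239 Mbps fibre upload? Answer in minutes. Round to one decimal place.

3 h = 10800 s
Audio total: 448 + 192 = 640 kbps = 0.640 Mbps.
Total bitrate: 8.640 Mbps.
File: 8.640 Mbps × 10800 s = 93312.0 Mb.
With 1% container overhead: ×1.01. → 94245.1 Mb.
At 239 Mbps: 94245.1 / 239 = 394.3 s ≈ 6.57 minutes.

6.6 minutes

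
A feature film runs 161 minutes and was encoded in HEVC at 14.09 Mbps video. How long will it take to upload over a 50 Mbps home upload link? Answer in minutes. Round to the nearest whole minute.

161 min = 9660 s
File: 14.090 Mbps × 9660 s = 136109.4 Mb.
At 50 Mbps: 136109.4 / 50 = 2722.2 s ≈ 45.4 minutes.

45 minutes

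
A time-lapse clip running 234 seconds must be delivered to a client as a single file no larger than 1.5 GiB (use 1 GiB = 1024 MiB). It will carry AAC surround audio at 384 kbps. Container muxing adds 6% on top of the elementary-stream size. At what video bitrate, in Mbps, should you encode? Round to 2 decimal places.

51.56 Mbps

Budget: 1.5 GiB = 12884.9 Mb.
Stream payload after overhead: 12884.9 / 1.06 = 12155.6 Mb.
Total bitrate budget: 12155.6 Mb / 234 s = 51.947 Mbps.
Audio: 384 kbps = 0.384 Mbps.
Video: 51.947 − 0.384 = 51.563 Mbps.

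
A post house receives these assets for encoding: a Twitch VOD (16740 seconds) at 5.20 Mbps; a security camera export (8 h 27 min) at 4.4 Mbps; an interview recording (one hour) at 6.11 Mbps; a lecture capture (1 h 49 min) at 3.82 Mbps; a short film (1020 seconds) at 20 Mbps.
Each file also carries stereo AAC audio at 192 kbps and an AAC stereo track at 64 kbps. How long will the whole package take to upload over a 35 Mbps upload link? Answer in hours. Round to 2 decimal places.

Audio total: 192 + 64 = 256 kbps = 0.256 Mbps.
Twitch VOD: 5.456 Mbps × 16740 s = 91333.4 Mb
security camera export: 4.656 Mbps × 30420 s = 141635.5 Mb
interview recording: 6.366 Mbps × 3600 s = 22917.6 Mb
lecture capture: 4.076 Mbps × 6540 s = 26657.0 Mb
short film: 20.256 Mbps × 1020 s = 20661.1 Mb
Total: 303204.7 Mb = 37900.6 MB.
At 35 Mbps: 303204.7 / 35 = 8663 s ≈ 2.41 hours.

2.41 hours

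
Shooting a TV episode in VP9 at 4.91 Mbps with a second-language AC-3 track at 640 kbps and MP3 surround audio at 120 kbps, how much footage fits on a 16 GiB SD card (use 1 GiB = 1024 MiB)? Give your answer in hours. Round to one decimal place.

Audio total: 640 + 120 = 760 kbps = 0.760 Mbps.
Total bitrate: 4.91 + 0.760 = 5.670 Mbps.
Capacity: 16 GiB = 137,439 Mb.
Recording time: 137,439 / 5.670 = 24,240 s ≈ 6.73 hours.

6.7 hours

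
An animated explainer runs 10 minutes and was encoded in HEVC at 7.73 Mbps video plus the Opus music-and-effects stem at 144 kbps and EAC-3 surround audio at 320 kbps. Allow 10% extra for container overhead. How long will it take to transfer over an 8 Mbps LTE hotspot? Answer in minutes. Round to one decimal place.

10 min = 600 s
Audio total: 144 + 320 = 464 kbps = 0.464 Mbps.
Total bitrate: 8.194 Mbps.
File: 8.194 Mbps × 600 s = 4916.4 Mb.
With 10% container overhead: ×1.10. → 5408.0 Mb.
At 8 Mbps: 5408.0 / 8 = 676.0 s ≈ 11.3 minutes.

11.3 minutes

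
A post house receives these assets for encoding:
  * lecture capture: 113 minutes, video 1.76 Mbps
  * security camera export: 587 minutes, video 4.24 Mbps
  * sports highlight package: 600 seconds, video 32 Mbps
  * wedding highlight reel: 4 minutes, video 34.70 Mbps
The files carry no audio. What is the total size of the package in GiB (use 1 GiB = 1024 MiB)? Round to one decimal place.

22.0 GiB

lecture capture: 1.760 Mbps × 6780 s = 11932.8 Mb
security camera export: 4.240 Mbps × 35220 s = 149332.8 Mb
sports highlight package: 32.000 Mbps × 600 s = 19200.0 Mb
wedding highlight reel: 34.700 Mbps × 240 s = 8328.0 Mb
Total: 188793.6 Mb = 23599.2 MB.
= 21.98 GiB.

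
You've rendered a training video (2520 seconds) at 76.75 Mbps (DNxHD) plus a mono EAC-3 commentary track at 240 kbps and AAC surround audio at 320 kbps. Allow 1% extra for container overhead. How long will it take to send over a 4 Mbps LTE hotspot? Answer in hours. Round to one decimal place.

Audio total: 240 + 320 = 560 kbps = 0.560 Mbps.
Total bitrate: 77.310 Mbps.
File: 77.310 Mbps × 2520 s = 194821.2 Mb.
With 1% container overhead: ×1.01. → 196769.4 Mb.
At 4 Mbps: 196769.4 / 4 = 49192.4 s ≈ 13.7 hours.

13.7 hours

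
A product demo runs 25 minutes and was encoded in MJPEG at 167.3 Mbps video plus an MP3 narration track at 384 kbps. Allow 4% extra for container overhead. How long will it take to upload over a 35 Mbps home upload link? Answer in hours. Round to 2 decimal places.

2.08 hours

25 min = 1500 s
Audio: 384 kbps = 0.384 Mbps.
Total bitrate: 167.684 Mbps.
File: 167.684 Mbps × 1500 s = 251526.0 Mb.
With 4% container overhead: ×1.04. → 261587.0 Mb.
At 35 Mbps: 261587.0 / 35 = 7473.9 s ≈ 2.08 hours.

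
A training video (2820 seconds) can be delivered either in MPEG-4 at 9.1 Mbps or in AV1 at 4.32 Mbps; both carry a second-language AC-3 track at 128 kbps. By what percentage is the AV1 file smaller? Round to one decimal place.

51.8%

Audio: 128 kbps = 0.128 Mbps.
MPEG-4: 9.228 Mbps × 2820 s = 26023.0 Mb = 3.029 GiB.
AV1: 4.448 Mbps × 2820 s = 12543.4 Mb = 1.460 GiB.
Reduction: (1 − 1.460/3.029) × 100 = 51.80%.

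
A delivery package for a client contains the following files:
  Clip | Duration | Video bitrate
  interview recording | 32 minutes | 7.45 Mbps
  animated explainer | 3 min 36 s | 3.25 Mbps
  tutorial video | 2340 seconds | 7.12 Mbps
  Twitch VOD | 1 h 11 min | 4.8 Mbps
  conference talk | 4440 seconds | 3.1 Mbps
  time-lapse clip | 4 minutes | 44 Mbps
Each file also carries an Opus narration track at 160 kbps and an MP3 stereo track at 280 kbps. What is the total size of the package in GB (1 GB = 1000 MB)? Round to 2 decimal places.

10.29 GB

Audio total: 160 + 280 = 440 kbps = 0.440 Mbps.
interview recording: 7.890 Mbps × 1920 s = 15148.8 Mb
animated explainer: 3.690 Mbps × 216 s = 797.0 Mb
tutorial video: 7.560 Mbps × 2340 s = 17690.4 Mb
Twitch VOD: 5.240 Mbps × 4260 s = 22322.4 Mb
conference talk: 3.540 Mbps × 4440 s = 15717.6 Mb
time-lapse clip: 44.440 Mbps × 240 s = 10665.6 Mb
Total: 82341.8 Mb = 10292.7 MB.
= 10.29 GB.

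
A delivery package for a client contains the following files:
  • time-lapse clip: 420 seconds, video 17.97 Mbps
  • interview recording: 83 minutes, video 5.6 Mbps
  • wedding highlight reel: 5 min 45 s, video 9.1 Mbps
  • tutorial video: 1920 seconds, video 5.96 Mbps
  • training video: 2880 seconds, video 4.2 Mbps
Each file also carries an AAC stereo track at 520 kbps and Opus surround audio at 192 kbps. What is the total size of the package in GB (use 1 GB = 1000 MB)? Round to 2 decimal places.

8.70 GB

Audio total: 520 + 192 = 712 kbps = 0.712 Mbps.
time-lapse clip: 18.682 Mbps × 420 s = 7846.4 Mb
interview recording: 6.312 Mbps × 4980 s = 31433.8 Mb
wedding highlight reel: 9.812 Mbps × 345 s = 3385.1 Mb
tutorial video: 6.672 Mbps × 1920 s = 12810.2 Mb
training video: 4.912 Mbps × 2880 s = 14146.6 Mb
Total: 69622.1 Mb = 8702.8 MB.
= 8.703 GB.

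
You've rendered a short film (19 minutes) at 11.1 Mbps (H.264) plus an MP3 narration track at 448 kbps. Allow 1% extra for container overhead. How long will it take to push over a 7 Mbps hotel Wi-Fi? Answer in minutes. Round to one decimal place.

31.7 minutes

19 min = 1140 s
Audio: 448 kbps = 0.448 Mbps.
Total bitrate: 11.548 Mbps.
File: 11.548 Mbps × 1140 s = 13164.7 Mb.
With 1% container overhead: ×1.01. → 13296.4 Mb.
At 7 Mbps: 13296.4 / 7 = 1899.5 s ≈ 31.7 minutes.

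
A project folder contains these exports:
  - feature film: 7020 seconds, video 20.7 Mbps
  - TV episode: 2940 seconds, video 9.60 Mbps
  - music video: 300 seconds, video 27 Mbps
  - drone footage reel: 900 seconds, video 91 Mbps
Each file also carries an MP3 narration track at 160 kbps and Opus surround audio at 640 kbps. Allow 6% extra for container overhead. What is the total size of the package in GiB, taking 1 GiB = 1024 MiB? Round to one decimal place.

Audio total: 160 + 640 = 800 kbps = 0.800 Mbps.
feature film: 21.500 Mbps × 7020 s × 1.06 = 159985.8 Mb
TV episode: 10.400 Mbps × 2940 s × 1.06 = 32410.6 Mb
music video: 27.800 Mbps × 300 s × 1.06 = 8840.4 Mb
drone footage reel: 91.800 Mbps × 900 s × 1.06 = 87577.2 Mb
Total: 288814.0 Mb = 36101.7 MB.
= 33.62 GiB.

33.6 GiB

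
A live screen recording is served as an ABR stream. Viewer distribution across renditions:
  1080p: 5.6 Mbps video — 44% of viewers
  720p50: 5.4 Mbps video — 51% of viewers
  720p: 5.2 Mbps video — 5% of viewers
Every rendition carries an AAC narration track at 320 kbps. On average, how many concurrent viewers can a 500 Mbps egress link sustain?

86

Audio: 320 kbps = 0.320 Mbps.
Average per-viewer bitrate: 0.44×5.920 + 0.51×5.720 + 0.05×5.520 = 5.798 Mbps.
500 Mbps = 500.0 Mbps; 500.0 / 5.798 = 86.24 → 86.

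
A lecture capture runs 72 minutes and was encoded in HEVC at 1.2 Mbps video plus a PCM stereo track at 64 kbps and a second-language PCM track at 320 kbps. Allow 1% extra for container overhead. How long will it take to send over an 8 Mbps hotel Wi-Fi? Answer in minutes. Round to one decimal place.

14.4 minutes

72 min = 4320 s
Audio total: 64 + 320 = 384 kbps = 0.384 Mbps.
Total bitrate: 1.584 Mbps.
File: 1.584 Mbps × 4320 s = 6842.9 Mb.
With 1% container overhead: ×1.01. → 6911.3 Mb.
At 8 Mbps: 6911.3 / 8 = 863.9 s ≈ 14.4 minutes.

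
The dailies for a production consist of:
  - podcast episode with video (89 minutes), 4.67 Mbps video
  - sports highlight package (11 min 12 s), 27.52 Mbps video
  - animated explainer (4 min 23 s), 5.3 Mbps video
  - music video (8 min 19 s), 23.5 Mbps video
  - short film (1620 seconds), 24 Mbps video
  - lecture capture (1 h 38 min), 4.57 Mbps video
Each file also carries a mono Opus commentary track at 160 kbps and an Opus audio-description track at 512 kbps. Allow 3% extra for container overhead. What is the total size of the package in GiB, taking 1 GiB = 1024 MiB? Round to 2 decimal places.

Audio total: 160 + 512 = 672 kbps = 0.672 Mbps.
podcast episode with video: 5.342 Mbps × 5340 s × 1.03 = 29382.1 Mb
sports highlight package: 28.192 Mbps × 672 s × 1.03 = 19513.4 Mb
animated explainer: 5.972 Mbps × 263 s × 1.03 = 1617.8 Mb
music video: 24.172 Mbps × 499 s × 1.03 = 12423.7 Mb
short film: 24.672 Mbps × 1620 s × 1.03 = 41167.7 Mb
lecture capture: 5.242 Mbps × 5880 s × 1.03 = 31747.6 Mb
Total: 135852.2 Mb = 16981.5 MB.
= 15.82 GiB.

15.82 GiB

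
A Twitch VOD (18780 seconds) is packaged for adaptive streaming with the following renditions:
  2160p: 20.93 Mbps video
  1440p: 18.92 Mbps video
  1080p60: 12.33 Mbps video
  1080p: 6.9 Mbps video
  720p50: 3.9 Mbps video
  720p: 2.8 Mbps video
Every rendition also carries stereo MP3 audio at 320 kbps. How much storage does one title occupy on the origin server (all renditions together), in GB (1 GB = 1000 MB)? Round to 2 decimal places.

Audio: 320 kbps = 0.320 Mbps.
Sum of rendition bitrates: (20.93+0.320) + (18.92+0.320) + (12.33+0.320) + (6.9+0.320) + (3.9+0.320) + (2.8+0.320) = 67.700 Mbps.
× 18780 s = 1,271,406 Mb = 158,926 MB = 158.9 GB.

158.93 GB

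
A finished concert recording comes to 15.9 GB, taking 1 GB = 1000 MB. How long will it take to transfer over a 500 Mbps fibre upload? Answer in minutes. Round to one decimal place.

File: 15.9 GB = 127200.0 Mb.
At 500 Mbps: 127200.0 / 500 = 254.4 s ≈ 4.24 minutes.

4.2 minutes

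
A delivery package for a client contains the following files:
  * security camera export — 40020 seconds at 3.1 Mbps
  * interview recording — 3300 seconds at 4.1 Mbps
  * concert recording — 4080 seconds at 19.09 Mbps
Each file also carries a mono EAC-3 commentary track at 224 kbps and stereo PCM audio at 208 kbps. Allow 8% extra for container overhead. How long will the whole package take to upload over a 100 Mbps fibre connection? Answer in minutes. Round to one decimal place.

Audio total: 224 + 208 = 432 kbps = 0.432 Mbps.
security camera export: 3.532 Mbps × 40020 s × 1.08 = 152658.7 Mb
interview recording: 4.532 Mbps × 3300 s × 1.08 = 16152.0 Mb
concert recording: 19.522 Mbps × 4080 s × 1.08 = 86021.7 Mb
Total: 254832.5 Mb = 31854.1 MB.
At 100 Mbps: 254832.5 / 100 = 2548 s ≈ 42.5 minutes.

42.5 minutes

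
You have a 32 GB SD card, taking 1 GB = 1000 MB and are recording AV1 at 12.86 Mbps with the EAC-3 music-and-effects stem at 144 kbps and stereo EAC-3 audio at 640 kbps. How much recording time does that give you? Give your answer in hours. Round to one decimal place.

Audio total: 144 + 640 = 784 kbps = 0.784 Mbps.
Total bitrate: 12.86 + 0.784 = 13.644 Mbps.
Capacity: 32 GB = 256,000 Mb.
Recording time: 256,000 / 13.644 = 18,763 s ≈ 5.21 hours.

5.2 hours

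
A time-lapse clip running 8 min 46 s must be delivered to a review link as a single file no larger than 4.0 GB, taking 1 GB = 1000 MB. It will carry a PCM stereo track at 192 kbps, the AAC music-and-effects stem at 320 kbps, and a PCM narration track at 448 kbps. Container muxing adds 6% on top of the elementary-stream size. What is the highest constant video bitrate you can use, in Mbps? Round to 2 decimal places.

56.43 Mbps

Budget: 4.0 GB = 32000.0 Mb.
Stream payload after overhead: 32000.0 / 1.06 = 30188.7 Mb.
8 min 46 s = 526 s
Total bitrate budget: 30188.7 Mb / 526 s = 57.393 Mbps.
Audio total: 192 + 320 + 448 = 960 kbps = 0.960 Mbps.
Video: 57.393 − 0.960 = 56.433 Mbps.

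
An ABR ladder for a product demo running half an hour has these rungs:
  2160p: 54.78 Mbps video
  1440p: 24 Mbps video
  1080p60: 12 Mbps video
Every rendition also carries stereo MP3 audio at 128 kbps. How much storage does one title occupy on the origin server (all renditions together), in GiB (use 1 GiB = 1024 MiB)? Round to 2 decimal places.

19.10 GiB

30 min = 1800 s
Audio: 128 kbps = 0.128 Mbps.
Sum of rendition bitrates: (54.78+0.128) + (24+0.128) + (12+0.128) = 91.164 Mbps.
× 1800 s = 164,095 Mb = 20,512 MB = 19.10 GiB.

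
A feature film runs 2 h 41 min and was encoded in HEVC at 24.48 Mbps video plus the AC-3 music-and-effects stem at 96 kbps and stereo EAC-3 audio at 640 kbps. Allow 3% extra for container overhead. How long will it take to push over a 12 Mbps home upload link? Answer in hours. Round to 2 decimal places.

2 h 41 min = 161 min = 9660 s
Audio total: 96 + 640 = 736 kbps = 0.736 Mbps.
Total bitrate: 25.216 Mbps.
File: 25.216 Mbps × 9660 s = 243586.6 Mb.
With 3% container overhead: ×1.03. → 250894.2 Mb.
At 12 Mbps: 250894.2 / 12 = 20907.8 s ≈ 5.81 hours.

5.81 hours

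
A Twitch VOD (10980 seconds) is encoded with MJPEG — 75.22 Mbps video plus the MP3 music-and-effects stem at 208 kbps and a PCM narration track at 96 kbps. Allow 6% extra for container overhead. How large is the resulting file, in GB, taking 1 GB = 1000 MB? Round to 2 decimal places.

109.88 GB

Audio total: 208 + 96 = 304 kbps = 0.304 Mbps.
Total bitrate: 75.22 + 0.304 = 75.524 Mbps.
Stream data: 75.524 Mbps × 10980 s = 829253.5 Mb.
With 6% container overhead: ×1.06.
879,009 Mb ÷ 8 = 109,876 MB → 109.9 GB.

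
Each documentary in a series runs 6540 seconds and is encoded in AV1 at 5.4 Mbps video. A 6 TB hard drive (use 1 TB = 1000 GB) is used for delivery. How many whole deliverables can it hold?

1359

Per item: 5.400 Mbps × 6540 s = 35,316 Mb = 4,414 MB.
Capacity: 6 TB = 48,000,000 Mb; 1359.16 items → 1359 complete.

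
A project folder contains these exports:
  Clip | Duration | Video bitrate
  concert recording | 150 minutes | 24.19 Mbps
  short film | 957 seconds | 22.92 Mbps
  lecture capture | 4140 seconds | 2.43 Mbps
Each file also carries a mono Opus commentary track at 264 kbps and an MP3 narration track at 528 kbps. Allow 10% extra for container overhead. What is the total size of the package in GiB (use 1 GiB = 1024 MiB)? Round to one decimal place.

Audio total: 264 + 528 = 792 kbps = 0.792 Mbps.
concert recording: 24.982 Mbps × 9000 s × 1.10 = 247321.8 Mb
short film: 23.712 Mbps × 957 s × 1.10 = 24961.6 Mb
lecture capture: 3.222 Mbps × 4140 s × 1.10 = 14673.0 Mb
Total: 286956.4 Mb = 35869.6 MB.
= 33.41 GiB.

33.4 GiB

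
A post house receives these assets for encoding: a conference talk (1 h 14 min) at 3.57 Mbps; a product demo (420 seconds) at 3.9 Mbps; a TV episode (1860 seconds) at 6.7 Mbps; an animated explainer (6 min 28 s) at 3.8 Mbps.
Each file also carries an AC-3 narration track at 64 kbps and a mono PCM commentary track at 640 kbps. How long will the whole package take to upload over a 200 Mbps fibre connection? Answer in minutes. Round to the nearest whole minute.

3 minutes

Audio total: 64 + 640 = 704 kbps = 0.704 Mbps.
conference talk: 4.274 Mbps × 4440 s = 18976.6 Mb
product demo: 4.604 Mbps × 420 s = 1933.7 Mb
TV episode: 7.404 Mbps × 1860 s = 13771.4 Mb
animated explainer: 4.504 Mbps × 388 s = 1747.6 Mb
Total: 36429.2 Mb = 4553.7 MB.
At 200 Mbps: 36429.2 / 200 = 182 s ≈ 3.04 minutes.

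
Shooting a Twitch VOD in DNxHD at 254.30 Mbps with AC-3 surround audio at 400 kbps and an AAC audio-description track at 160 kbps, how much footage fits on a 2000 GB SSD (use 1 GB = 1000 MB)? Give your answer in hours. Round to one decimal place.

Audio total: 400 + 160 = 560 kbps = 0.560 Mbps.
Total bitrate: 254.30 + 0.560 = 254.860 Mbps.
Capacity: 2000 GB = 16,000,000 Mb.
Recording time: 16,000,000 / 254.860 = 62,780 s ≈ 17.4 hours.

17.4 hours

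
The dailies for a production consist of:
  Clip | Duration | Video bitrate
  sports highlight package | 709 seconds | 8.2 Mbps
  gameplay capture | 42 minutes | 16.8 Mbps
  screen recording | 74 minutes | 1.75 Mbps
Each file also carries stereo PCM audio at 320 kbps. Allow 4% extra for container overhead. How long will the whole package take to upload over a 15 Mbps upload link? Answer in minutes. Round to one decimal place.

Audio: 320 kbps = 0.320 Mbps.
sports highlight package: 8.520 Mbps × 709 s × 1.04 = 6282.3 Mb
gameplay capture: 17.120 Mbps × 2520 s × 1.04 = 44868.1 Mb
screen recording: 2.070 Mbps × 4440 s × 1.04 = 9558.4 Mb
Total: 60708.8 Mb = 7588.6 MB.
At 15 Mbps: 60708.8 / 15 = 4047 s ≈ 67.5 minutes.

67.5 minutes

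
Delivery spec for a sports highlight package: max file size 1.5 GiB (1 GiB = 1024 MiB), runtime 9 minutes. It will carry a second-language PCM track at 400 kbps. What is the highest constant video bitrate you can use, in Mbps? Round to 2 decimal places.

23.46 Mbps

Budget: 1.5 GiB = 12884.9 Mb.
9 min = 540 s
Total bitrate budget: 12884.9 Mb / 540 s = 23.861 Mbps.
Audio: 400 kbps = 0.400 Mbps.
Video: 23.861 − 0.400 = 23.461 Mbps.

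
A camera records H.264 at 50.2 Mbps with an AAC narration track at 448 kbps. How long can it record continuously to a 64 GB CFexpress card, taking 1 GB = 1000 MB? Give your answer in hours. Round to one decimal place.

Audio: 448 kbps = 0.448 Mbps.
Total bitrate: 50.2 + 0.448 = 50.648 Mbps.
Capacity: 64 GB = 512,000 Mb.
Recording time: 512,000 / 50.648 = 10,109 s ≈ 2.81 hours.

2.8 hours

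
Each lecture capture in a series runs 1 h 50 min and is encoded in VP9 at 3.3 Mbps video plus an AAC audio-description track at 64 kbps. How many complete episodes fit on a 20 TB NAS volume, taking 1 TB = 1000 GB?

1 h 50 min = 110 min = 6600 s
Audio: 64 kbps = 0.064 Mbps.
Total bitrate: 3.364 Mbps.
Per item: 3.364 Mbps × 6600 s = 22,202 Mb = 2,775 MB.
Capacity: 20 TB = 160,000,000 Mb; 7206.43 items → 7206 complete.

7206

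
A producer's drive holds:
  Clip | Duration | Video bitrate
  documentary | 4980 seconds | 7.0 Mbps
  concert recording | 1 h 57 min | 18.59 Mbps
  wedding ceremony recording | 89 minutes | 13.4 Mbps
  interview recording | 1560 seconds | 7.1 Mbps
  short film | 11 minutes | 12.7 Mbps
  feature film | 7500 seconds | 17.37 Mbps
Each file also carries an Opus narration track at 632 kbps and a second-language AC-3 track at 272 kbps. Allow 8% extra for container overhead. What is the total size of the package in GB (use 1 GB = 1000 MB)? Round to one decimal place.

Audio total: 632 + 272 = 904 kbps = 0.904 Mbps.
documentary: 7.904 Mbps × 4980 s × 1.08 = 42510.9 Mb
concert recording: 19.494 Mbps × 7020 s × 1.08 = 147795.7 Mb
wedding ceremony recording: 14.304 Mbps × 5340 s × 1.08 = 82494.0 Mb
interview recording: 8.004 Mbps × 1560 s × 1.08 = 13485.1 Mb
short film: 13.604 Mbps × 660 s × 1.08 = 9696.9 Mb
feature film: 18.274 Mbps × 7500 s × 1.08 = 148019.4 Mb
Total: 444002.1 Mb = 55500.3 MB.
= 55.50 GB.

55.5 GB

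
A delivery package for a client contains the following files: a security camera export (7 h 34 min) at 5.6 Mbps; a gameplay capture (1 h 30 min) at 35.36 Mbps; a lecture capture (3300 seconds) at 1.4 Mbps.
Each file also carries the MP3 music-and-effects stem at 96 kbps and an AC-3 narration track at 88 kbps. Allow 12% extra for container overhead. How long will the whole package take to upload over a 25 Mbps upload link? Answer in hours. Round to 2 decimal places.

Audio total: 96 + 88 = 184 kbps = 0.184 Mbps.
security camera export: 5.784 Mbps × 27240 s × 1.12 = 176462.9 Mb
gameplay capture: 35.544 Mbps × 5400 s × 1.12 = 214970.1 Mb
lecture capture: 1.584 Mbps × 3300 s × 1.12 = 5854.5 Mb
Total: 397287.5 Mb = 49660.9 MB.
At 25 Mbps: 397287.5 / 25 = 15891 s ≈ 4.41 hours.

4.41 hours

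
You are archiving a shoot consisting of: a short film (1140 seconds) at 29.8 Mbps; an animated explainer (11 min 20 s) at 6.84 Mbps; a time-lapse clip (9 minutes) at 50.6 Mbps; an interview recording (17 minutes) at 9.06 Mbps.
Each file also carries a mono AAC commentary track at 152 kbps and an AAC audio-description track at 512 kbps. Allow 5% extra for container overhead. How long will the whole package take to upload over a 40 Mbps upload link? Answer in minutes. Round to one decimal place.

Audio total: 152 + 512 = 664 kbps = 0.664 Mbps.
short film: 30.464 Mbps × 1140 s × 1.05 = 36465.4 Mb
animated explainer: 7.504 Mbps × 680 s × 1.05 = 5357.9 Mb
time-lapse clip: 51.264 Mbps × 540 s × 1.05 = 29066.7 Mb
interview recording: 9.724 Mbps × 1020 s × 1.05 = 10414.4 Mb
Total: 81304.4 Mb = 10163.0 MB.
At 40 Mbps: 81304.4 / 40 = 2033 s ≈ 33.9 minutes.

33.9 minutes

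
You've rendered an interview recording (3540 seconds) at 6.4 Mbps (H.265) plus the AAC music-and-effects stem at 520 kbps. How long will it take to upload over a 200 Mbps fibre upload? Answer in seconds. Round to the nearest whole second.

Audio: 520 kbps = 0.520 Mbps.
Total bitrate: 6.920 Mbps.
File: 6.920 Mbps × 3540 s = 24496.8 Mb.
At 200 Mbps: 24496.8 / 200 = 122.5 s ≈ 122 seconds.

122 seconds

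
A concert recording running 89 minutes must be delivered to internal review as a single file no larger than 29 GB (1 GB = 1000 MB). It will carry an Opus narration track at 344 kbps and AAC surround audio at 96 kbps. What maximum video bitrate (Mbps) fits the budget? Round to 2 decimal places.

Budget: 29 GB = 232000.0 Mb.
89 min = 5340 s
Total bitrate budget: 232000.0 Mb / 5340 s = 43.446 Mbps.
Audio total: 344 + 96 = 440 kbps = 0.440 Mbps.
Video: 43.446 − 0.440 = 43.006 Mbps.

43.01 Mbps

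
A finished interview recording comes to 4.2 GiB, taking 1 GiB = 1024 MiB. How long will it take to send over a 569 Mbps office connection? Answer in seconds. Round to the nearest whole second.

File: 4.2 GiB = 36077.7 Mb.
At 569 Mbps: 36077.7 / 569 = 63.4 s ≈ 63.4 seconds.

63 seconds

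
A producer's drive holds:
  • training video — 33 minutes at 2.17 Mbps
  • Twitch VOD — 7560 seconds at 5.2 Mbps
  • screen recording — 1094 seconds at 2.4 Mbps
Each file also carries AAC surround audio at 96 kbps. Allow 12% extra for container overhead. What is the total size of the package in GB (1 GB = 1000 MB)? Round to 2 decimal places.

6.62 GB

Audio: 96 kbps = 0.096 Mbps.
training video: 2.266 Mbps × 1980 s × 1.12 = 5025.1 Mb
Twitch VOD: 5.296 Mbps × 7560 s × 1.12 = 44842.3 Mb
screen recording: 2.496 Mbps × 1094 s × 1.12 = 3058.3 Mb
Total: 52925.7 Mb = 6615.7 MB.
= 6.616 GB.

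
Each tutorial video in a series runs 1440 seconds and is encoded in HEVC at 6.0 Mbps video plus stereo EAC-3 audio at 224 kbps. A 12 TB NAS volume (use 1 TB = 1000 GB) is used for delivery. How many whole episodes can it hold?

Audio: 224 kbps = 0.224 Mbps.
Total bitrate: 6.224 Mbps.
Per item: 6.224 Mbps × 1440 s = 8,963 Mb = 1,120 MB.
Capacity: 12 TB = 96,000,000 Mb; 10711.23 items → 10711 complete.

10711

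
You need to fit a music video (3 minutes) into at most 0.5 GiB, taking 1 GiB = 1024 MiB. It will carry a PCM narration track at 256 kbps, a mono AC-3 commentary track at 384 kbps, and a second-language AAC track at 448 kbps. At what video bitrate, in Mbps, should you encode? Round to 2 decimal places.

22.77 Mbps

Budget: 0.5 GiB = 4295.0 Mb.
3 min = 180 s
Total bitrate budget: 4295.0 Mb / 180 s = 23.861 Mbps.
Audio total: 256 + 384 + 448 = 1088 kbps = 1.088 Mbps.
Video: 23.861 − 1.088 = 22.773 Mbps.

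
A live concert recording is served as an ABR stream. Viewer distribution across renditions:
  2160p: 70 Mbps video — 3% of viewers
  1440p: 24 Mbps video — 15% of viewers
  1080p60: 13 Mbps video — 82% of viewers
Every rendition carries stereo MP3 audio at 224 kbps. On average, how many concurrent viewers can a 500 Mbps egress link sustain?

30

Audio: 224 kbps = 0.224 Mbps.
Average per-viewer bitrate: 0.03×70.224 + 0.15×24.224 + 0.82×13.224 = 16.584 Mbps.
500 Mbps = 500.0 Mbps; 500.0 / 16.584 = 30.15 → 30.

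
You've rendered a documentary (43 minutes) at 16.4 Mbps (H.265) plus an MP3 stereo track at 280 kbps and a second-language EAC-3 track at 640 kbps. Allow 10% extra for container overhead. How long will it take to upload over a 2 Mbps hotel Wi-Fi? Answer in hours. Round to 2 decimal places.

6.83 hours

43 min = 2580 s
Audio total: 280 + 640 = 920 kbps = 0.920 Mbps.
Total bitrate: 17.320 Mbps.
File: 17.320 Mbps × 2580 s = 44685.6 Mb.
With 10% container overhead: ×1.10. → 49154.2 Mb.
At 2 Mbps: 49154.2 / 2 = 24577.1 s ≈ 6.83 hours.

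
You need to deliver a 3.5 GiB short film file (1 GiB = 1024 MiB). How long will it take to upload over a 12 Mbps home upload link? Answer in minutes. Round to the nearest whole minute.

File: 3.5 GiB = 30064.8 Mb.
At 12 Mbps: 30064.8 / 12 = 2505.4 s ≈ 41.8 minutes.

42 minutes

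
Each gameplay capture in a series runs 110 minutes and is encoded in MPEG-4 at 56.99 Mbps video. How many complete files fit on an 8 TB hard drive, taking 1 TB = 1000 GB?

110 min = 6600 s
Per item: 56.990 Mbps × 6600 s = 376,134 Mb = 47,017 MB.
Capacity: 8 TB = 64,000,000 Mb; 170.15 items → 170 complete.

170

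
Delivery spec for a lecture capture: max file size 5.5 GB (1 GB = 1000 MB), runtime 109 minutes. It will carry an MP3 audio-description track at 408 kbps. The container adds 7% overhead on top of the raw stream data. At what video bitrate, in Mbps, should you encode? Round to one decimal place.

5.9 Mbps

Budget: 5.5 GB = 44000.0 Mb.
Stream payload after overhead: 44000.0 / 1.07 = 41121.5 Mb.
109 min = 6540 s
Total bitrate budget: 41121.5 Mb / 6540 s = 6.288 Mbps.
Audio: 408 kbps = 0.408 Mbps.
Video: 6.288 − 0.408 = 5.880 Mbps.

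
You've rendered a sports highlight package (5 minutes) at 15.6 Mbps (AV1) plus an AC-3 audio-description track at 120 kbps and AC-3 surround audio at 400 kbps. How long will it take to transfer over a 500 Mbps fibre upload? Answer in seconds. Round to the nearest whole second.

5 min = 300 s
Audio total: 120 + 400 = 520 kbps = 0.520 Mbps.
Total bitrate: 16.120 Mbps.
File: 16.120 Mbps × 300 s = 4836.0 Mb.
At 500 Mbps: 4836.0 / 500 = 9.7 s ≈ 9.67 seconds.

10 seconds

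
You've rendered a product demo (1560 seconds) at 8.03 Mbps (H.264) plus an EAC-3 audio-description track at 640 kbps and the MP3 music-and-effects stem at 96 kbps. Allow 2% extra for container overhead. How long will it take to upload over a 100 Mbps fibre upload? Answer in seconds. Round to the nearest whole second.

Audio total: 640 + 96 = 736 kbps = 0.736 Mbps.
Total bitrate: 8.766 Mbps.
File: 8.766 Mbps × 1560 s = 13675.0 Mb.
With 2% container overhead: ×1.02. → 13948.5 Mb.
At 100 Mbps: 13948.5 / 100 = 139.5 s ≈ 139 seconds.

139 seconds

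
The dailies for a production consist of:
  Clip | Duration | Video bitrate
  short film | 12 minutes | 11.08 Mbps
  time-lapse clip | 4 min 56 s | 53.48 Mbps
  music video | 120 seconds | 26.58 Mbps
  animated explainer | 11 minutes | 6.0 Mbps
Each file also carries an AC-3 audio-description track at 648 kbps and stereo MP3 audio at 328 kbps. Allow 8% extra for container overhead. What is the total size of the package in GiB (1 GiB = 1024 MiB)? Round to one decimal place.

4.1 GiB

Audio total: 648 + 328 = 976 kbps = 0.976 Mbps.
short film: 12.056 Mbps × 720 s × 1.08 = 9374.7 Mb
time-lapse clip: 54.456 Mbps × 296 s × 1.08 = 17408.5 Mb
music video: 27.556 Mbps × 120 s × 1.08 = 3571.3 Mb
animated explainer: 6.976 Mbps × 660 s × 1.08 = 4972.5 Mb
Total: 35327.0 Mb = 4415.9 MB.
= 4.113 GiB.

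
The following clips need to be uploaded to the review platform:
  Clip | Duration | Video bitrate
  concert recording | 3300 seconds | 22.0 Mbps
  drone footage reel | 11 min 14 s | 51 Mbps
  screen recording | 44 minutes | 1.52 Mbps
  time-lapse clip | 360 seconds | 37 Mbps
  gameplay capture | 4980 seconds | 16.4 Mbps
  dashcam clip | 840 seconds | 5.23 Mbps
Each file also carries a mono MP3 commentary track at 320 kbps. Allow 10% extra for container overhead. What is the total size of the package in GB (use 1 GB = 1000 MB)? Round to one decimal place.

29.5 GB

Audio: 320 kbps = 0.320 Mbps.
concert recording: 22.320 Mbps × 3300 s × 1.10 = 81021.6 Mb
drone footage reel: 51.320 Mbps × 674 s × 1.10 = 38048.6 Mb
screen recording: 1.840 Mbps × 2640 s × 1.10 = 5343.4 Mb
time-lapse clip: 37.320 Mbps × 360 s × 1.10 = 14778.7 Mb
gameplay capture: 16.720 Mbps × 4980 s × 1.10 = 91592.2 Mb
dashcam clip: 5.550 Mbps × 840 s × 1.10 = 5128.2 Mb
Total: 235912.7 Mb = 29489.1 MB.
= 29.49 GB.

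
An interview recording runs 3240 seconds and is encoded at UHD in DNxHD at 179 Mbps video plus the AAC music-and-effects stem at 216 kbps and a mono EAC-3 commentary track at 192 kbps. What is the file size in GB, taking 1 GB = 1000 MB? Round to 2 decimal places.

72.66 GB

Audio total: 216 + 192 = 408 kbps = 0.408 Mbps.
Total bitrate: 179 + 0.408 = 179.408 Mbps.
Stream data: 179.408 Mbps × 3240 s = 581281.9 Mb.
581,282 Mb ÷ 8 = 72,660 MB → 72.66 GB.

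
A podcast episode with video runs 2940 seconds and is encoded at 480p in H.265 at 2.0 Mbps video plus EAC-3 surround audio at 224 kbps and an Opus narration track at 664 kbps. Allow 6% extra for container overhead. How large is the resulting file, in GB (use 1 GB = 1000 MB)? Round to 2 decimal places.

1.13 GB

Audio total: 224 + 664 = 888 kbps = 0.888 Mbps.
Total bitrate: 2.0 + 0.888 = 2.888 Mbps.
Stream data: 2.888 Mbps × 2940 s = 8490.7 Mb.
With 6% container overhead: ×1.06.
9,000 Mb ÷ 8 = 1,125 MB → 1.125 GB.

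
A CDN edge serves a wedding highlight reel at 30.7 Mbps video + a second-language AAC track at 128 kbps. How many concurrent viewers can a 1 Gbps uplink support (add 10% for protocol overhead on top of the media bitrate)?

Audio: 128 kbps = 0.128 Mbps.
Per-viewer media rate: 30.828 Mbps.
On the wire with 10% overhead: 33.911 Mbps.
1 Gbps = 1,000 Mbps; 1,000 / 33.911 = 29.49 → 29 viewers.

29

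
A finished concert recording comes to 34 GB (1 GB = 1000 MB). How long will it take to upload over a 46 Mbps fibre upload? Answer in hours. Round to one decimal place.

1.6 hours

File: 34 GB = 272000.0 Mb.
At 46 Mbps: 272000.0 / 46 = 5913.0 s ≈ 1.64 hours.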